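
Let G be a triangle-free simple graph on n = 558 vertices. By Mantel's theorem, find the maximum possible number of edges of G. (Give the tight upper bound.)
ex(558, K_3) = ⌊558^2/4⌋ = 77841

Mantel (1907): a triangle-free graph on n vertices has at most ⌊n^2/4⌋ edges, with equality for the complete bipartite graph K_{⌊n/2⌋, ⌈n/2⌉}. For n = 558: ⌊558^2/4⌋ = ⌊311364/4⌋ = 77841. The extremal graph is K_{279, 279}, which has 279·279 = 77841 edges.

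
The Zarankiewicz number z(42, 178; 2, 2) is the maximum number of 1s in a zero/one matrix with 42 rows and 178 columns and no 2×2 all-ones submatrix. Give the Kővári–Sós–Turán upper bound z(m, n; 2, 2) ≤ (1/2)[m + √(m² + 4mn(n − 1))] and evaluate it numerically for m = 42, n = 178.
z(42, 178; 2, 2) ≤ (1/2)[42 + √(42² + 4·42·178·177)] = (1/2)[42 + √5294772] = 1171.5186

Kővári–Sós–Turán: let r_1, ..., r_42 be the row sums and z = Σ r_i the total number of 1s. Each pair of columns can share at most one row with both entries 1 (else a 2×2 all-ones block appears), so Σ_i C(r_i, 2) ≤ C(178, 2) = 15753. By convexity Σ_i C(r_i, 2) ≥ 42·C(z/42, 2) = z(z − 42)/(2·42), giving z² − 42z − 42·178·177 ≤ 0 and hence z ≤ (1/2)[42 + √(1764 + 4·1323252)] = (1/2)[42 + √5294772] ≈ (1/2)(42 + 2301.0372) = 1171.5186.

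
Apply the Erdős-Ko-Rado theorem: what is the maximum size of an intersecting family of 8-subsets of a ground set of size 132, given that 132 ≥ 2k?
max |F| = C(131, 7) = 111600996000

The Erdős-Ko-Rado theorem states: for n ≥ 2k, an intersecting family of k-subsets of an n-element set has size at most C(n − 1, k − 1), with equality for 'star' families {A ⊆ [n] : |A| = k, i ∈ A} (fix an element i). For n = 132, k = 8: C(131, 7) = 111600996000.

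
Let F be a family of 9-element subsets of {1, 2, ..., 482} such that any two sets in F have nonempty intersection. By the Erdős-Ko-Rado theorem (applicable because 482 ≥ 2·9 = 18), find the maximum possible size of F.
max |F| = C(481, 8) = 67023404353584900

The Erdős-Ko-Rado theorem states: for n ≥ 2k, an intersecting family of k-subsets of an n-element set has size at most C(n − 1, k − 1), with equality for 'star' families {A ⊆ [n] : |A| = k, i ∈ A} (fix an element i). For n = 482, k = 9: C(481, 8) = 67023404353584900.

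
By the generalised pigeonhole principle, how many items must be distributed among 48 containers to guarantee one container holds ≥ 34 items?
n = (34 − 1)·48 + 1 = 1585

By the generalised pigeonhole principle, to guarantee some box contains ≥ r objects we need more than (r − 1) · k objects total. Threshold: n = (r − 1) · k + 1. With r = 34 and k = 48: n = 33 · 48 + 1 = 1584 + 1 = 1585. For n = 1584 = 33 · 48, we can put exactly 33 objects in every box, avoiding 34 in any single one — so 1585 is tight.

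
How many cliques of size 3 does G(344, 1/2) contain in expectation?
E[# K_3] = C(344, 3) · (1/2)^C(3, 2) = 6725544 / 2^3 = 840693

For each 3-subset S of vertices (there are C(344, 3) = 6725544 such S), let X_S = 1 if S induces a K_3 (all C(3, 2) = 3 edges present). Then P(X_S = 1) = (1/2)^3 = 1/8. By linearity of expectation, E[# K_3] = C(344, 3) · (1/2)^3 = 6725544 / 8 = 840693.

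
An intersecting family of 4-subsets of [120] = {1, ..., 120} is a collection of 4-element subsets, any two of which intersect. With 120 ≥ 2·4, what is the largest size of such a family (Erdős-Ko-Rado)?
max |F| = C(119, 3) = 273819

The Erdős-Ko-Rado theorem states: for n ≥ 2k, an intersecting family of k-subsets of an n-element set has size at most C(n − 1, k − 1), with equality for 'star' families {A ⊆ [n] : |A| = k, i ∈ A} (fix an element i). For n = 120, k = 4: C(119, 3) = 273819.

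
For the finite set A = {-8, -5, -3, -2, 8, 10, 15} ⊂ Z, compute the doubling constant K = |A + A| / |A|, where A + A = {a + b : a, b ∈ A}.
K = |A + A| / |A| = 25/7

Enumerate A + A = {a + b : a, b ∈ A}. With |A| = 7, there are |A|^2 = 49 ordered sum pairs; collecting distinct values, A + A = {-16, -13, -11, -10, -8, -7, -6, -5, -4, 0, 2, 3, 5, 6, 7, 8, 10, 12, 13, 16, 18, 20, 23, 25, 30}, so |A + A| = 25. Thus K = 25/7. For comparison, the minimum possible |A + A| over all 7-element sets is 2·7 − 1 = 13 (so min K = 13/7), attained only by arithmetic progressions.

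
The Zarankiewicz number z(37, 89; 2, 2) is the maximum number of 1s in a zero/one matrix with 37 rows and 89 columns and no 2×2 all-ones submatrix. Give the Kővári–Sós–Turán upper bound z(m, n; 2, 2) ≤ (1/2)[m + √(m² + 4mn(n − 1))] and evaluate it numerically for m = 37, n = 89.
z(37, 89; 2, 2) ≤ (1/2)[37 + √(37² + 4·37·89·88)] = (1/2)[37 + √1160505] = 557.1337

Kővári–Sós–Turán: let r_1, ..., r_37 be the row sums and z = Σ r_i the total number of 1s. Each pair of columns can share at most one row with both entries 1 (else a 2×2 all-ones block appears), so Σ_i C(r_i, 2) ≤ C(89, 2) = 3916. By convexity Σ_i C(r_i, 2) ≥ 37·C(z/37, 2) = z(z − 37)/(2·37), giving z² − 37z − 37·89·88 ≤ 0 and hence z ≤ (1/2)[37 + √(1369 + 4·289784)] = (1/2)[37 + √1160505] ≈ (1/2)(37 + 1077.2674) = 557.1337.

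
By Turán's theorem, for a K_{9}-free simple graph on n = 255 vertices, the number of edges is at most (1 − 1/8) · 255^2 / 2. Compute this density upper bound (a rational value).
Turán density bound = (7/8) · 255^2/2 = 455175/16 ≈ 28448.4375

Turán's theorem: ex(n, K_{r+1}) is achieved by the complete r-partite Turán graph T(n, r) with parts as balanced as possible, and is at most (1 − 1/r) · n^2/2. For r = 8, n = 255: the density bound is (7/8) · 65025/2 = 455175/16 ≈ 28448.4375. The integer-valued extremum is e(T(255, 8)) = 28448, which is strictly less than the density bound 455175/16 since 8 ∤ 255 (the parts of T(255, 8) cannot all be equal).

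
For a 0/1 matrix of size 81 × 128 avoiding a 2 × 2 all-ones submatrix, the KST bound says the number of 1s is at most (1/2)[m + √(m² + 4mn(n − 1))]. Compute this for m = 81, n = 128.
z(81, 128; 2, 2) ≤ (1/2)[81 + √(81² + 4·81·128·127)] = (1/2)[81 + √5273505] = 1188.7057

Kővári–Sós–Turán: let r_1, ..., r_81 be the row sums and z = Σ r_i the total number of 1s. Each pair of columns can share at most one row with both entries 1 (else a 2×2 all-ones block appears), so Σ_i C(r_i, 2) ≤ C(128, 2) = 8128. By convexity Σ_i C(r_i, 2) ≥ 81·C(z/81, 2) = z(z − 81)/(2·81), giving z² − 81z − 81·128·127 ≤ 0 and hence z ≤ (1/2)[81 + √(6561 + 4·1316736)] = (1/2)[81 + √5273505] ≈ (1/2)(81 + 2296.4113) = 1188.7057.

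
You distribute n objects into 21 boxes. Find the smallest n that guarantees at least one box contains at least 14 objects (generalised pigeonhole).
n = (14 − 1)·21 + 1 = 274

By the generalised pigeonhole principle, to guarantee some box contains ≥ r objects we need more than (r − 1) · k objects total. Threshold: n = (r − 1) · k + 1. With r = 14 and k = 21: n = 13 · 21 + 1 = 273 + 1 = 274. For n = 273 = 13 · 21, we can put exactly 13 objects in every box, avoiding 14 in any single one — so 274 is tight.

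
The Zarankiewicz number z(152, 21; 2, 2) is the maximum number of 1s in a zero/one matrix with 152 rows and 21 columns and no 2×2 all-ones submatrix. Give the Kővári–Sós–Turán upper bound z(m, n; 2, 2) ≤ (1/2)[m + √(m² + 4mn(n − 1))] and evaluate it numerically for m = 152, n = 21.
z(152, 21; 2, 2) ≤ (1/2)[152 + √(152² + 4·152·21·20)] = (1/2)[152 + √278464] = 339.8484

Kővári–Sós–Turán: let r_1, ..., r_152 be the row sums and z = Σ r_i the total number of 1s. Each pair of columns can share at most one row with both entries 1 (else a 2×2 all-ones block appears), so Σ_i C(r_i, 2) ≤ C(21, 2) = 210. By convexity Σ_i C(r_i, 2) ≥ 152·C(z/152, 2) = z(z − 152)/(2·152), giving z² − 152z − 152·21·20 ≤ 0 and hence z ≤ (1/2)[152 + √(23104 + 4·63840)] = (1/2)[152 + √278464] ≈ (1/2)(152 + 527.6969) = 339.8484.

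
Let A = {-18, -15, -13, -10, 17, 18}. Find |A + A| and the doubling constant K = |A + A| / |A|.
K = |A + A| / |A| = 20/6 = 10/3

Enumerate A + A = {a + b : a, b ∈ A}. With |A| = 6, there are |A|^2 = 36 ordered sum pairs; collecting distinct values, A + A = {-36, -33, -31, -30, -28, -26, -25, -23, -20, -1, 0, 2, 3, 4, 5, 7, 8, 34, 35, 36}, so |A + A| = 20. Thus K = 20/6 = 10/3. For comparison, the minimum possible |A + A| over all 6-element sets is 2·6 − 1 = 11 (so min K = 11/6), attained only by arithmetic progressions.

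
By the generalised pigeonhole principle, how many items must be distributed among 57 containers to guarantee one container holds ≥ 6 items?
n = (6 − 1)·57 + 1 = 286

By the generalised pigeonhole principle, to guarantee some box contains ≥ r objects we need more than (r − 1) · k objects total. Threshold: n = (r − 1) · k + 1. With r = 6 and k = 57: n = 5 · 57 + 1 = 285 + 1 = 286. For n = 285 = 5 · 57, we can put exactly 5 objects in every box, avoiding 6 in any single one — so 286 is tight.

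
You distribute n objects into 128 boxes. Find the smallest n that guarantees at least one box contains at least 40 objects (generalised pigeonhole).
n = (40 − 1)·128 + 1 = 4993

By the generalised pigeonhole principle, to guarantee some box contains ≥ r objects we need more than (r − 1) · k objects total. Threshold: n = (r − 1) · k + 1. With r = 40 and k = 128: n = 39 · 128 + 1 = 4992 + 1 = 4993. For n = 4992 = 39 · 128, we can put exactly 39 objects in every box, avoiding 40 in any single one — so 4993 is tight.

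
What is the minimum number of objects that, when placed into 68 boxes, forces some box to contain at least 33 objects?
n = (33 − 1)·68 + 1 = 2177

By the generalised pigeonhole principle, to guarantee some box contains ≥ r objects we need more than (r − 1) · k objects total. Threshold: n = (r − 1) · k + 1. With r = 33 and k = 68: n = 32 · 68 + 1 = 2176 + 1 = 2177. For n = 2176 = 32 · 68, we can put exactly 32 objects in every box, avoiding 33 in any single one — so 2177 is tight.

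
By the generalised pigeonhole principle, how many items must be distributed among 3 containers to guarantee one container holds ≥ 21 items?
n = (21 − 1)·3 + 1 = 61

By the generalised pigeonhole principle, to guarantee some box contains ≥ r objects we need more than (r − 1) · k objects total. Threshold: n = (r − 1) · k + 1. With r = 21 and k = 3: n = 20 · 3 + 1 = 60 + 1 = 61. For n = 60 = 20 · 3, we can put exactly 20 objects in every box, avoiding 21 in any single one — so 61 is tight.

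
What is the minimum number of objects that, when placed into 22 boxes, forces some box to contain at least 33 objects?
n = (33 − 1)·22 + 1 = 705

By the generalised pigeonhole principle, to guarantee some box contains ≥ r objects we need more than (r − 1) · k objects total. Threshold: n = (r − 1) · k + 1. With r = 33 and k = 22: n = 32 · 22 + 1 = 704 + 1 = 705. For n = 704 = 32 · 22, we can put exactly 32 objects in every box, avoiding 33 in any single one — so 705 is tight.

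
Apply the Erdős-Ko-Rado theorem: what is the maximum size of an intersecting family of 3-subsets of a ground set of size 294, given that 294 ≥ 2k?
max |F| = C(293, 2) = 42778

Erdős-Ko-Rado (1961): when n ≥ 2k, max |F| = C(n−1, k−1). The bound is attained by the star {A : i ∈ A} for any fixed i ∈ [n]. Here C(294−1, 3−1) = C(293, 2) = 42778.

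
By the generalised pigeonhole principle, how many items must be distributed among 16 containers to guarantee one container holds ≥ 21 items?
n = (21 − 1)·16 + 1 = 321

By the generalised pigeonhole principle, to guarantee some box contains ≥ r objects we need more than (r − 1) · k objects total. Threshold: n = (r − 1) · k + 1. With r = 21 and k = 16: n = 20 · 16 + 1 = 320 + 1 = 321. For n = 320 = 20 · 16, we can put exactly 20 objects in every box, avoiding 21 in any single one — so 321 is tight.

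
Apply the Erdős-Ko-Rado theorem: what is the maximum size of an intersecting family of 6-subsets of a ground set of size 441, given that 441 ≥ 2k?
max |F| = C(440, 5) = 134331538088

The Erdős-Ko-Rado theorem states: for n ≥ 2k, an intersecting family of k-subsets of an n-element set has size at most C(n − 1, k − 1), with equality for 'star' families {A ⊆ [n] : |A| = k, i ∈ A} (fix an element i). For n = 441, k = 6: C(440, 5) = 134331538088.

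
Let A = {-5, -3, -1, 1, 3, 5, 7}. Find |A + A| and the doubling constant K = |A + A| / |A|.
K = |A + A| / |A| = 13/7

Enumerate A + A = {a + b : a, b ∈ A}. With |A| = 7, there are |A|^2 = 49 ordered sum pairs; collecting distinct values, A + A = {-10, -8, -6, -4, -2, 0, 2, 4, 6, 8, 10, 12, 14}, so |A + A| = 13. Thus K = 13/7. Here |A + A| = 2|A| − 1 = 13, the minimum possible — so K = 13/7 is minimal, which holds iff A is an arithmetic progression.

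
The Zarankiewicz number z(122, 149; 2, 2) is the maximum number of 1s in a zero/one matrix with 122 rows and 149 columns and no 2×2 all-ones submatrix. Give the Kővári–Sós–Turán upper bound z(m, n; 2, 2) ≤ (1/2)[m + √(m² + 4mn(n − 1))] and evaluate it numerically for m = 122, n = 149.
z(122, 149; 2, 2) ≤ (1/2)[122 + √(122² + 4·122·149·148)] = (1/2)[122 + √10776260] = 1702.3607

Kővári–Sós–Turán: let r_1, ..., r_122 be the row sums and z = Σ r_i the total number of 1s. Each pair of columns can share at most one row with both entries 1 (else a 2×2 all-ones block appears), so Σ_i C(r_i, 2) ≤ C(149, 2) = 11026. By convexity Σ_i C(r_i, 2) ≥ 122·C(z/122, 2) = z(z − 122)/(2·122), giving z² − 122z − 122·149·148 ≤ 0 and hence z ≤ (1/2)[122 + √(14884 + 4·2690344)] = (1/2)[122 + √10776260] ≈ (1/2)(122 + 3282.7214) = 1702.3607.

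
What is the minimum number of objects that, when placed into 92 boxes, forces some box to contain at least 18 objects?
n = (18 − 1)·92 + 1 = 1565

By the generalised pigeonhole principle, to guarantee some box contains ≥ r objects we need more than (r − 1) · k objects total. Threshold: n = (r − 1) · k + 1. With r = 18 and k = 92: n = 17 · 92 + 1 = 1564 + 1 = 1565. For n = 1564 = 17 · 92, we can put exactly 17 objects in every box, avoiding 18 in any single one — so 1565 is tight.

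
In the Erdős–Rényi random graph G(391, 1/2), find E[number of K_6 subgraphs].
E[# K_6] = C(391, 6) · (1/2)^C(6, 2) = 4775165900583 / 2^15 ≈ 145726498.430878

For each 6-subset S of vertices (there are C(391, 6) = 4775165900583 such S), let X_S = 1 if S induces a K_6 (all C(6, 2) = 15 edges present). Then P(X_S = 1) = (1/2)^15 = 1/32768. By linearity of expectation, E[# K_6] = C(391, 6) · (1/2)^15 = 4775165900583 / 32768 ≈ 145726498.430878.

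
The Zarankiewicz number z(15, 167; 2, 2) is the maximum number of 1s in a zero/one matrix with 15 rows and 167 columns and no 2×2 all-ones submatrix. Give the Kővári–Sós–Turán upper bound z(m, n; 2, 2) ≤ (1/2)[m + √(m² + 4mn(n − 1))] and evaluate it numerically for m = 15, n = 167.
z(15, 167; 2, 2) ≤ (1/2)[15 + √(15² + 4·15·167·166)] = (1/2)[15 + √1663545] = 652.3924

Kővári–Sós–Turán: let r_1, ..., r_15 be the row sums and z = Σ r_i the total number of 1s. Each pair of columns can share at most one row with both entries 1 (else a 2×2 all-ones block appears), so Σ_i C(r_i, 2) ≤ C(167, 2) = 13861. By convexity Σ_i C(r_i, 2) ≥ 15·C(z/15, 2) = z(z − 15)/(2·15), giving z² − 15z − 15·167·166 ≤ 0 and hence z ≤ (1/2)[15 + √(225 + 4·415830)] = (1/2)[15 + √1663545] ≈ (1/2)(15 + 1289.7849) = 652.3924.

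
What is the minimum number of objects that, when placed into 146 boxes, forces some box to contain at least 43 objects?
n = (43 − 1)·146 + 1 = 6133

By the generalised pigeonhole principle, to guarantee some box contains ≥ r objects we need more than (r − 1) · k objects total. Threshold: n = (r − 1) · k + 1. With r = 43 and k = 146: n = 42 · 146 + 1 = 6132 + 1 = 6133. For n = 6132 = 42 · 146, we can put exactly 42 objects in every box, avoiding 43 in any single one — so 6133 is tight.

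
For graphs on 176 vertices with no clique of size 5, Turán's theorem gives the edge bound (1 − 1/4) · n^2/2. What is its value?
Turán density bound = (3/4) · 176^2/2 = 11616

Turán's theorem: ex(n, K_{r+1}) is achieved by the complete r-partite Turán graph T(n, r) with parts as balanced as possible, and is at most (1 − 1/r) · n^2/2. For r = 4, n = 176: the density bound is (3/4) · 30976/2 = 11616. Since 4 ∣ 176, the Turán graph T(176, 4) has parts of equal size 44, and its edge count e(T(176, 4)) = 11616 attains the density bound exactly.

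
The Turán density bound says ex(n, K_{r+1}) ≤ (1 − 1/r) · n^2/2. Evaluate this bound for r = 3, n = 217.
Turán density bound = (2/3) · 217^2/2 = 47089/3 ≈ 15696.3333

Turán's theorem: ex(n, K_{r+1}) is achieved by the complete r-partite Turán graph T(n, r) with parts as balanced as possible, and is at most (1 − 1/r) · n^2/2. For r = 3, n = 217: the density bound is (2/3) · 47089/2 = 47089/3 ≈ 15696.3333. The integer-valued extremum is e(T(217, 3)) = 15696, which is strictly less than the density bound 47089/3 since 3 ∤ 217 (the parts of T(217, 3) cannot all be equal).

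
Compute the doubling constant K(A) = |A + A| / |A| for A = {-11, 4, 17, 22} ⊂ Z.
K = |A + A| / |A| = 10/4 = 5/2

Enumerate A + A = {a + b : a, b ∈ A}. With |A| = 4, there are |A|^2 = 16 ordered sum pairs; collecting distinct values, A + A = {-22, -7, 6, 8, 11, 21, 26, 34, 39, 44}, so |A + A| = 10. Thus K = 10/4 = 5/2. For comparison, the minimum possible |A + A| over all 4-element sets is 2·4 − 1 = 7 (so min K = 7/4), attained only by arithmetic progressions.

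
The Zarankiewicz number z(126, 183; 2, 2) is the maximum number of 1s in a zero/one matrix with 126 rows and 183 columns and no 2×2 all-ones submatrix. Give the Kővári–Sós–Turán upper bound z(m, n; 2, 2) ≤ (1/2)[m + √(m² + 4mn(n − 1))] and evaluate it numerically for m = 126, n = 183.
z(126, 183; 2, 2) ≤ (1/2)[126 + √(126² + 4·126·183·182)] = (1/2)[126 + √16802100] = 2112.5182

Kővári–Sós–Turán: let r_1, ..., r_126 be the row sums and z = Σ r_i the total number of 1s. Each pair of columns can share at most one row with both entries 1 (else a 2×2 all-ones block appears), so Σ_i C(r_i, 2) ≤ C(183, 2) = 16653. By convexity Σ_i C(r_i, 2) ≥ 126·C(z/126, 2) = z(z − 126)/(2·126), giving z² − 126z − 126·183·182 ≤ 0 and hence z ≤ (1/2)[126 + √(15876 + 4·4196556)] = (1/2)[126 + √16802100] ≈ (1/2)(126 + 4099.0365) = 2112.5182.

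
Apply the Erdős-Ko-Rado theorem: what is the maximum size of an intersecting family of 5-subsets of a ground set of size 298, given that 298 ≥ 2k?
max |F| = C(297, 4) = 317691990

Erdős-Ko-Rado (1961): when n ≥ 2k, max |F| = C(n−1, k−1). The bound is attained by the star {A : i ∈ A} for any fixed i ∈ [n]. Here C(298−1, 5−1) = C(297, 4) = 317691990.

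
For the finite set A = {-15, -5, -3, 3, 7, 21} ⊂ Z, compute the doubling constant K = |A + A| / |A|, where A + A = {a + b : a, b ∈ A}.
K = |A + A| / |A| = 19/6

Enumerate A + A = {a + b : a, b ∈ A}. With |A| = 6, there are |A|^2 = 36 ordered sum pairs; collecting distinct values, A + A = {-30, -20, -18, -12, -10, -8, -6, -2, 0, 2, 4, 6, 10, 14, 16, 18, 24, 28, 42}, so |A + A| = 19. Thus K = 19/6. For comparison, the minimum possible |A + A| over all 6-element sets is 2·6 − 1 = 11 (so min K = 11/6), attained only by arithmetic progressions.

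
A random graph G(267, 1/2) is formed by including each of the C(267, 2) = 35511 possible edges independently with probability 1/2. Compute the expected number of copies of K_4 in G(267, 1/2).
E[# K_4] = C(267, 4) · (1/2)^C(4, 2) = 207029130 / 2^6 = 103514565/32 = 3234830.15625

For each 4-subset S of vertices (there are C(267, 4) = 207029130 such S), let X_S = 1 if S induces a K_4 (all C(4, 2) = 6 edges present). Then P(X_S = 1) = (1/2)^6 = 1/64. By linearity of expectation, E[# K_4] = C(267, 4) · (1/2)^6 = 207029130 / 64 = 103514565/32 = 3234830.15625.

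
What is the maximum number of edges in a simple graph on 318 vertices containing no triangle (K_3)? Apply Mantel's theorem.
ex(318, K_3) = ⌊318^2/4⌋ = 25281

Mantel (1907): a triangle-free graph on n vertices has at most ⌊n^2/4⌋ edges, with equality for the complete bipartite graph K_{⌊n/2⌋, ⌈n/2⌉}. For n = 318: ⌊318^2/4⌋ = ⌊101124/4⌋ = 25281. The extremal graph is K_{159, 159}, which has 159·159 = 25281 edges.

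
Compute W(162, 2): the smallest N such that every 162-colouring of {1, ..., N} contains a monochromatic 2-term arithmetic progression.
W(162, 2) = 162 + 1 = 163

A 2-term AP is any pair of integers, so a monochromatic 2-AP exists iff some colour is used at least twice. With 162 colours, the colouring i ↦ i on {1, ..., 162} uses each colour once, avoiding any monochromatic pair, so W(162, 2) > 162. For {1, ..., 163}, pigeonhole forces two integers of the same colour, which form a monochromatic 2-AP. Hence W(162, 2) = 163.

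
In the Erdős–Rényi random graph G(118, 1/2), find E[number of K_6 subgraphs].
E[# K_6] = C(118, 6) · (1/2)^C(6, 2) = 3295144749 / 2^15 ≈ 100559.837311

For each 6-subset S of vertices (there are C(118, 6) = 3295144749 such S), let X_S = 1 if S induces a K_6 (all C(6, 2) = 15 edges present). Then P(X_S = 1) = (1/2)^15 = 1/32768. By linearity of expectation, E[# K_6] = C(118, 6) · (1/2)^15 = 3295144749 / 32768 ≈ 100559.837311.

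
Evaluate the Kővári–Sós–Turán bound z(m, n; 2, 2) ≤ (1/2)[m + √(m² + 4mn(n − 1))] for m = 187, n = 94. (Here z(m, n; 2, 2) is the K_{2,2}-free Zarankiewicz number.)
z(187, 94; 2, 2) ≤ (1/2)[187 + √(187² + 4·187·94·93)] = (1/2)[187 + √6573985] = 1375.4892

Kővári–Sós–Turán: let r_1, ..., r_187 be the row sums and z = Σ r_i the total number of 1s. Each pair of columns can share at most one row with both entries 1 (else a 2×2 all-ones block appears), so Σ_i C(r_i, 2) ≤ C(94, 2) = 4371. By convexity Σ_i C(r_i, 2) ≥ 187·C(z/187, 2) = z(z − 187)/(2·187), giving z² − 187z − 187·94·93 ≤ 0 and hence z ≤ (1/2)[187 + √(34969 + 4·1634754)] = (1/2)[187 + √6573985] ≈ (1/2)(187 + 2563.9784) = 1375.4892.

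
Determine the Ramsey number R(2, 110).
R(2, 110) = 110

R(2, k) = k for all k ≥ 2: in a 2-colouring of K_k, either some edge is red (a red K_2) or all edges are blue (a blue K_k). And K_{109} coloured all-blue has no blue K_110, so R(2, 110) > 109. Hence R(2, 110) = 110.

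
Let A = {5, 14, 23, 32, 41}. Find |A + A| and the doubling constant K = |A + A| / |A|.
K = |A + A| / |A| = 9/5

Enumerate A + A = {a + b : a, b ∈ A}. With |A| = 5, there are |A|^2 = 25 ordered sum pairs; collecting distinct values, A + A = {10, 19, 28, 37, 46, 55, 64, 73, 82}, so |A + A| = 9. Thus K = 9/5. Here |A + A| = 2|A| − 1 = 9, the minimum possible — so K = 9/5 is minimal, which holds iff A is an arithmetic progression.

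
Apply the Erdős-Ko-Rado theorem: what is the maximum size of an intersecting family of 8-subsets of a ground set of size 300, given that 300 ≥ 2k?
max |F| = C(299, 7) = 39494993171634

Erdős-Ko-Rado (1961): when n ≥ 2k, max |F| = C(n−1, k−1). The bound is attained by the star {A : i ∈ A} for any fixed i ∈ [n]. Here C(300−1, 8−1) = C(299, 7) = 39494993171634.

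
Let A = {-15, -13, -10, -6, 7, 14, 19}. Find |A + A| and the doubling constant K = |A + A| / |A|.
K = |A + A| / |A| = 26/7

Enumerate A + A = {a + b : a, b ∈ A}. With |A| = 7, there are |A|^2 = 49 ordered sum pairs; collecting distinct values, A + A = {-30, -28, -26, -25, -23, -21, -20, -19, -16, -12, -8, -6, -3, -1, 1, 4, 6, 8, 9, 13, 14, 21, 26, 28, 33, 38}, so |A + A| = 26. Thus K = 26/7. For comparison, the minimum possible |A + A| over all 7-element sets is 2·7 − 1 = 13 (so min K = 13/7), attained only by arithmetic progressions.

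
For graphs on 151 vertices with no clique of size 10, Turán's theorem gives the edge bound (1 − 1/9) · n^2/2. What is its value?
Turán density bound = (8/9) · 151^2/2 = 91204/9 ≈ 10133.7778

Turán's theorem: ex(n, K_{r+1}) is achieved by the complete r-partite Turán graph T(n, r) with parts as balanced as possible, and is at most (1 − 1/r) · n^2/2. For r = 9, n = 151: the density bound is (8/9) · 22801/2 = 91204/9 ≈ 10133.7778. The integer-valued extremum is e(T(151, 9)) = 10133, which is strictly less than the density bound 91204/9 since 9 ∤ 151 (the parts of T(151, 9) cannot all be equal).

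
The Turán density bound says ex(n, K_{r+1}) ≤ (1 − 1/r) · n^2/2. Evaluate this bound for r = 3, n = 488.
Turán density bound = (2/3) · 488^2/2 = 238144/3 ≈ 79381.3333

Turán's theorem: ex(n, K_{r+1}) is achieved by the complete r-partite Turán graph T(n, r) with parts as balanced as possible, and is at most (1 − 1/r) · n^2/2. For r = 3, n = 488: the density bound is (2/3) · 238144/2 = 238144/3 ≈ 79381.3333. The integer-valued extremum is e(T(488, 3)) = 79381, which is strictly less than the density bound 238144/3 since 3 ∤ 488 (the parts of T(488, 3) cannot all be equal).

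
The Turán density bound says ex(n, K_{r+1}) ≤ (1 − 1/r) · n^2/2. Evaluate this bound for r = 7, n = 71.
Turán density bound = (6/7) · 71^2/2 = 15123/7 ≈ 2160.4286

Turán's theorem: ex(n, K_{r+1}) is achieved by the complete r-partite Turán graph T(n, r) with parts as balanced as possible, and is at most (1 − 1/r) · n^2/2. For r = 7, n = 71: the density bound is (6/7) · 5041/2 = 15123/7 ≈ 2160.4286. The integer-valued extremum is e(T(71, 7)) = 2160, which is strictly less than the density bound 15123/7 since 7 ∤ 71 (the parts of T(71, 7) cannot all be equal).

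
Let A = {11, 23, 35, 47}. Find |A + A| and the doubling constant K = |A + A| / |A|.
K = |A + A| / |A| = 7/4

Enumerate A + A = {a + b : a, b ∈ A}. With |A| = 4, there are |A|^2 = 16 ordered sum pairs; collecting distinct values, A + A = {22, 34, 46, 58, 70, 82, 94}, so |A + A| = 7. Thus K = 7/4. Here |A + A| = 2|A| − 1 = 7, the minimum possible — so K = 7/4 is minimal, which holds iff A is an arithmetic progression.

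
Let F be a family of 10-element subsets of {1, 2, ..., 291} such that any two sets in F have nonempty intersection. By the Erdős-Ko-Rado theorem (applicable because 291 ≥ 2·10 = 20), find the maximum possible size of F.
max |F| = C(290, 9) = 35267280279253880

The Erdős-Ko-Rado theorem states: for n ≥ 2k, an intersecting family of k-subsets of an n-element set has size at most C(n − 1, k − 1), with equality for 'star' families {A ⊆ [n] : |A| = k, i ∈ A} (fix an element i). For n = 291, k = 10: C(290, 9) = 35267280279253880.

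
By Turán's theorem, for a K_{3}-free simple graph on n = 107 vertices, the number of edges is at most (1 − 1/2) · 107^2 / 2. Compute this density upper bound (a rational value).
Turán density bound = (1/2) · 107^2/2 = 11449/4 ≈ 2862.25

Turán's theorem: ex(n, K_{r+1}) is achieved by the complete r-partite Turán graph T(n, r) with parts as balanced as possible, and is at most (1 − 1/r) · n^2/2. For r = 2, n = 107: the density bound is (1/2) · 11449/2 = 11449/4 ≈ 2862.25. The integer-valued extremum is e(T(107, 2)) = 2862, which is strictly less than the density bound 11449/4 since 2 ∤ 107 (the parts of T(107, 2) cannot all be equal).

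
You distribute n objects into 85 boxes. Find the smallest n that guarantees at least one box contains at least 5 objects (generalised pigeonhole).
n = (5 − 1)·85 + 1 = 341

By the generalised pigeonhole principle, to guarantee some box contains ≥ r objects we need more than (r − 1) · k objects total. Threshold: n = (r − 1) · k + 1. With r = 5 and k = 85: n = 4 · 85 + 1 = 340 + 1 = 341. For n = 340 = 4 · 85, we can put exactly 4 objects in every box, avoiding 5 in any single one — so 341 is tight.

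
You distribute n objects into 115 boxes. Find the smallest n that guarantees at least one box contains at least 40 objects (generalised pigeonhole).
n = (40 − 1)·115 + 1 = 4486

By the generalised pigeonhole principle, to guarantee some box contains ≥ r objects we need more than (r − 1) · k objects total. Threshold: n = (r − 1) · k + 1. With r = 40 and k = 115: n = 39 · 115 + 1 = 4485 + 1 = 4486. For n = 4485 = 39 · 115, we can put exactly 39 objects in every box, avoiding 40 in any single one — so 4486 is tight.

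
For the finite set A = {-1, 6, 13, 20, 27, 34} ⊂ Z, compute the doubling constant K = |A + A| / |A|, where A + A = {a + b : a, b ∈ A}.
K = |A + A| / |A| = 11/6

Enumerate A + A = {a + b : a, b ∈ A}. With |A| = 6, there are |A|^2 = 36 ordered sum pairs; collecting distinct values, A + A = {-2, 5, 12, 19, 26, 33, 40, 47, 54, 61, 68}, so |A + A| = 11. Thus K = 11/6. Here |A + A| = 2|A| − 1 = 11, the minimum possible — so K = 11/6 is minimal, which holds iff A is an arithmetic progression.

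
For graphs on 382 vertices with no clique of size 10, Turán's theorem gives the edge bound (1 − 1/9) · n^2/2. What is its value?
Turán density bound = (8/9) · 382^2/2 = 583696/9 ≈ 64855.1111

Turán's theorem: ex(n, K_{r+1}) is achieved by the complete r-partite Turán graph T(n, r) with parts as balanced as possible, and is at most (1 − 1/r) · n^2/2. For r = 9, n = 382: the density bound is (8/9) · 145924/2 = 583696/9 ≈ 64855.1111. The integer-valued extremum is e(T(382, 9)) = 64854, which is strictly less than the density bound 583696/9 since 9 ∤ 382 (the parts of T(382, 9) cannot all be equal).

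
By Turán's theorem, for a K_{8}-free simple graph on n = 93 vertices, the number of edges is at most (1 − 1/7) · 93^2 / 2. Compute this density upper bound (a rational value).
Turán density bound = (6/7) · 93^2/2 = 25947/7 ≈ 3706.7143

Turán's theorem: ex(n, K_{r+1}) is achieved by the complete r-partite Turán graph T(n, r) with parts as balanced as possible, and is at most (1 − 1/r) · n^2/2. For r = 7, n = 93: the density bound is (6/7) · 8649/2 = 25947/7 ≈ 3706.7143. The integer-valued extremum is e(T(93, 7)) = 3706, which is strictly less than the density bound 25947/7 since 7 ∤ 93 (the parts of T(93, 7) cannot all be equal).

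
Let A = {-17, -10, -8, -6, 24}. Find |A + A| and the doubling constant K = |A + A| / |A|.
K = |A + A| / |A| = 14/5

Enumerate A + A = {a + b : a, b ∈ A}. With |A| = 5, there are |A|^2 = 25 ordered sum pairs; collecting distinct values, A + A = {-34, -27, -25, -23, -20, -18, -16, -14, -12, 7, 14, 16, 18, 48}, so |A + A| = 14. Thus K = 14/5. For comparison, the minimum possible |A + A| over all 5-element sets is 2·5 − 1 = 9 (so min K = 9/5), attained only by arithmetic progressions.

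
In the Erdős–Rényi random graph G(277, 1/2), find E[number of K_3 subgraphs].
E[# K_3] = C(277, 3) · (1/2)^C(3, 2) = 3504050 / 2^3 = 1752025/4 = 438006.25

For each 3-subset S of vertices (there are C(277, 3) = 3504050 such S), let X_S = 1 if S induces a K_3 (all C(3, 2) = 3 edges present). Then P(X_S = 1) = (1/2)^3 = 1/8. By linearity of expectation, E[# K_3] = C(277, 3) · (1/2)^3 = 3504050 / 8 = 1752025/4 = 438006.25.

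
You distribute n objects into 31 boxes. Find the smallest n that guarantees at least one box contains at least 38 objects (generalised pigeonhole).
n = (38 − 1)·31 + 1 = 1148

By the generalised pigeonhole principle, to guarantee some box contains ≥ r objects we need more than (r − 1) · k objects total. Threshold: n = (r − 1) · k + 1. With r = 38 and k = 31: n = 37 · 31 + 1 = 1147 + 1 = 1148. For n = 1147 = 37 · 31, we can put exactly 37 objects in every box, avoiding 38 in any single one — so 1148 is tight.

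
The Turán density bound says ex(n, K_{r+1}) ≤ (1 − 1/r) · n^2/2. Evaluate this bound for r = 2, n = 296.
Turán density bound = (1/2) · 296^2/2 = 21904

Turán's theorem: ex(n, K_{r+1}) is achieved by the complete r-partite Turán graph T(n, r) with parts as balanced as possible, and is at most (1 − 1/r) · n^2/2. For r = 2, n = 296: the density bound is (1/2) · 87616/2 = 21904. Since 2 ∣ 296, the Turán graph T(296, 2) has parts of equal size 148, and its edge count e(T(296, 2)) = 21904 attains the density bound exactly.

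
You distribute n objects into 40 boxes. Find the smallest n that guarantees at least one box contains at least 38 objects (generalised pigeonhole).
n = (38 − 1)·40 + 1 = 1481

By the generalised pigeonhole principle, to guarantee some box contains ≥ r objects we need more than (r − 1) · k objects total. Threshold: n = (r − 1) · k + 1. With r = 38 and k = 40: n = 37 · 40 + 1 = 1480 + 1 = 1481. For n = 1480 = 37 · 40, we can put exactly 37 objects in every box, avoiding 38 in any single one — so 1481 is tight.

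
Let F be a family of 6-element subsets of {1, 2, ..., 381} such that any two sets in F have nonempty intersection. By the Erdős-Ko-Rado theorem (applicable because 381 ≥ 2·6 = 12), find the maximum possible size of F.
max |F| = C(380, 5) = 64307637576

The Erdős-Ko-Rado theorem states: for n ≥ 2k, an intersecting family of k-subsets of an n-element set has size at most C(n − 1, k − 1), with equality for 'star' families {A ⊆ [n] : |A| = k, i ∈ A} (fix an element i). For n = 381, k = 6: C(380, 5) = 64307637576.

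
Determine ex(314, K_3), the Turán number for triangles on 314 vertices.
ex(314, K_3) = ⌊314^2/4⌋ = 24649

Mantel (1907): a triangle-free graph on n vertices has at most ⌊n^2/4⌋ edges, with equality for the complete bipartite graph K_{⌊n/2⌋, ⌈n/2⌉}. For n = 314: ⌊314^2/4⌋ = ⌊98596/4⌋ = 24649. The extremal graph is K_{157, 157}, which has 157·157 = 24649 edges.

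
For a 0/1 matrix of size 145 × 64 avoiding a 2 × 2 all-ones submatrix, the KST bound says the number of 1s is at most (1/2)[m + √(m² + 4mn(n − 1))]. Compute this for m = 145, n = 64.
z(145, 64; 2, 2) ≤ (1/2)[145 + √(145² + 4·145·64·63)] = (1/2)[145 + √2359585] = 840.547

Kővári–Sós–Turán: let r_1, ..., r_145 be the row sums and z = Σ r_i the total number of 1s. Each pair of columns can share at most one row with both entries 1 (else a 2×2 all-ones block appears), so Σ_i C(r_i, 2) ≤ C(64, 2) = 2016. By convexity Σ_i C(r_i, 2) ≥ 145·C(z/145, 2) = z(z − 145)/(2·145), giving z² − 145z − 145·64·63 ≤ 0 and hence z ≤ (1/2)[145 + √(21025 + 4·584640)] = (1/2)[145 + √2359585] ≈ (1/2)(145 + 1536.0941) = 840.547.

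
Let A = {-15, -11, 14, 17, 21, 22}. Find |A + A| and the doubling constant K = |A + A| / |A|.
K = |A + A| / |A| = 20/6 = 10/3

Enumerate A + A = {a + b : a, b ∈ A}. With |A| = 6, there are |A|^2 = 36 ordered sum pairs; collecting distinct values, A + A = {-30, -26, -22, -1, 2, 3, 6, 7, 10, 11, 28, 31, 34, 35, 36, 38, 39, 42, 43, 44}, so |A + A| = 20. Thus K = 20/6 = 10/3. For comparison, the minimum possible |A + A| over all 6-element sets is 2·6 − 1 = 11 (so min K = 11/6), attained only by arithmetic progressions.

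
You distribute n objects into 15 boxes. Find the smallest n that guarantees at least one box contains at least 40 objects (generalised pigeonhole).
n = (40 − 1)·15 + 1 = 586

By the generalised pigeonhole principle, to guarantee some box contains ≥ r objects we need more than (r − 1) · k objects total. Threshold: n = (r − 1) · k + 1. With r = 40 and k = 15: n = 39 · 15 + 1 = 585 + 1 = 586. For n = 585 = 39 · 15, we can put exactly 39 objects in every box, avoiding 40 in any single one — so 586 is tight.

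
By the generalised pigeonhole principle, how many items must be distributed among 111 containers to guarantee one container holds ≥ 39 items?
n = (39 − 1)·111 + 1 = 4219

By the generalised pigeonhole principle, to guarantee some box contains ≥ r objects we need more than (r − 1) · k objects total. Threshold: n = (r − 1) · k + 1. With r = 39 and k = 111: n = 38 · 111 + 1 = 4218 + 1 = 4219. For n = 4218 = 38 · 111, we can put exactly 38 objects in every box, avoiding 39 in any single one — so 4219 is tight.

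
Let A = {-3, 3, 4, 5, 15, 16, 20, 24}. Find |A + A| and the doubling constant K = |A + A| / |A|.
K = |A + A| / |A| = 31/8

Enumerate A + A = {a + b : a, b ∈ A}. With |A| = 8, there are |A|^2 = 64 ordered sum pairs; collecting distinct values, A + A = {-6, 0, 1, 2, 6, 7, 8, 9, 10, 12, 13, 17, 18, 19, 20, 21, 23, 24, 25, 27, 28, 29, 30, 31, 32, 35, 36, 39, 40, 44, 48}, so |A + A| = 31. Thus K = 31/8. For comparison, the minimum possible |A + A| over all 8-element sets is 2·8 − 1 = 15 (so min K = 15/8), attained only by arithmetic progressions.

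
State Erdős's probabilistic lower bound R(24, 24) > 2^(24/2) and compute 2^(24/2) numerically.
2^(24/2) = 4096; so R(24, 24) > 4096

Colour each edge of K_n uniformly at random with red/blue. The expected number of monochromatic K_24 is C(n, 24) · 2 · 2^(−C(24,2)). If C(n, 24) · 2^(1 − C(24,2)) < 1, then with positive probability no monochromatic K_24 exists, so R(24, 24) > n. The standard estimate C(n, 24) ≤ n^24/24! shows this inequality holds whenever n ≤ 2^(24/2) (since 24! · 2^(C(24,2) − 1) > 2^(24^2/2) ≥ n^24). Hence R(24, 24) > 2^(24/2) = 4096.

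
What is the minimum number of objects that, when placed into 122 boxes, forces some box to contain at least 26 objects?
n = (26 − 1)·122 + 1 = 3051

By the generalised pigeonhole principle, to guarantee some box contains ≥ r objects we need more than (r − 1) · k objects total. Threshold: n = (r − 1) · k + 1. With r = 26 and k = 122: n = 25 · 122 + 1 = 3050 + 1 = 3051. For n = 3050 = 25 · 122, we can put exactly 25 objects in every box, avoiding 26 in any single one — so 3051 is tight.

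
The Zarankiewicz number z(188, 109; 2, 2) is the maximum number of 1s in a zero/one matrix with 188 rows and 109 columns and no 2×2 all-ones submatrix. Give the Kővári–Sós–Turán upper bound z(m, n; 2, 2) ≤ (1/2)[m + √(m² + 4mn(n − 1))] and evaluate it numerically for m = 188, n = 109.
z(188, 109; 2, 2) ≤ (1/2)[188 + √(188² + 4·188·109·108)] = (1/2)[188 + √8887888] = 1584.6281

Kővári–Sós–Turán: let r_1, ..., r_188 be the row sums and z = Σ r_i the total number of 1s. Each pair of columns can share at most one row with both entries 1 (else a 2×2 all-ones block appears), so Σ_i C(r_i, 2) ≤ C(109, 2) = 5886. By convexity Σ_i C(r_i, 2) ≥ 188·C(z/188, 2) = z(z − 188)/(2·188), giving z² − 188z − 188·109·108 ≤ 0 and hence z ≤ (1/2)[188 + √(35344 + 4·2213136)] = (1/2)[188 + √8887888] ≈ (1/2)(188 + 2981.2561) = 1584.6281.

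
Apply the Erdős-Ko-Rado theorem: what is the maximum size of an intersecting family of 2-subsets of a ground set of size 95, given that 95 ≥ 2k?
max |F| = C(94, 1) = 94

The Erdős-Ko-Rado theorem states: for n ≥ 2k, an intersecting family of k-subsets of an n-element set has size at most C(n − 1, k − 1), with equality for 'star' families {A ⊆ [n] : |A| = k, i ∈ A} (fix an element i). For n = 95, k = 2: C(94, 1) = 94.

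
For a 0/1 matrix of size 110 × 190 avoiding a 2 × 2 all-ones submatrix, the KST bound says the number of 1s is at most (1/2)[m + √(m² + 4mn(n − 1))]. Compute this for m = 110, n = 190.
z(110, 190; 2, 2) ≤ (1/2)[110 + √(110² + 4·110·190·189)] = (1/2)[110 + √15812500] = 2043.2467

Kővári–Sós–Turán: let r_1, ..., r_110 be the row sums and z = Σ r_i the total number of 1s. Each pair of columns can share at most one row with both entries 1 (else a 2×2 all-ones block appears), so Σ_i C(r_i, 2) ≤ C(190, 2) = 17955. By convexity Σ_i C(r_i, 2) ≥ 110·C(z/110, 2) = z(z − 110)/(2·110), giving z² − 110z − 110·190·189 ≤ 0 and hence z ≤ (1/2)[110 + √(12100 + 4·3950100)] = (1/2)[110 + √15812500] ≈ (1/2)(110 + 3976.4934) = 2043.2467.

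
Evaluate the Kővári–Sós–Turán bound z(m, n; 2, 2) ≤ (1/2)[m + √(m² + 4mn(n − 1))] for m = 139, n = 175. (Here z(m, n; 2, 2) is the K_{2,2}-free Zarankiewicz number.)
z(139, 175; 2, 2) ≤ (1/2)[139 + √(139² + 4·139·175·174)] = (1/2)[139 + √16949521] = 2127.9898

Kővári–Sós–Turán: let r_1, ..., r_139 be the row sums and z = Σ r_i the total number of 1s. Each pair of columns can share at most one row with both entries 1 (else a 2×2 all-ones block appears), so Σ_i C(r_i, 2) ≤ C(175, 2) = 15225. By convexity Σ_i C(r_i, 2) ≥ 139·C(z/139, 2) = z(z − 139)/(2·139), giving z² − 139z − 139·175·174 ≤ 0 and hence z ≤ (1/2)[139 + √(19321 + 4·4232550)] = (1/2)[139 + √16949521] ≈ (1/2)(139 + 4116.9796) = 2127.9898.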